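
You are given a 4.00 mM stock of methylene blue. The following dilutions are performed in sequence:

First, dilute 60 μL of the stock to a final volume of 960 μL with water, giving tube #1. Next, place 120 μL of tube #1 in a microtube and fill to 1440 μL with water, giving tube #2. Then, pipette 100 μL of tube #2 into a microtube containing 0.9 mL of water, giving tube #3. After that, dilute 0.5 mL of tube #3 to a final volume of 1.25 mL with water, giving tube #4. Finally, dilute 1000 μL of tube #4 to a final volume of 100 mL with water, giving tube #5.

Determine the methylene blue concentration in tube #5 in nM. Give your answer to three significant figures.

8.33 nM

Step 1: 60 μL brought to 960 μL → factor 960/60 = 16
Step 2: 120 μL brought to 1440 μL → factor 1440/120 = 12
Step 3: 100 μL + 0.9 mL = 1000 μL total → factor 1000/100 = 10
Step 4: 0.5 mL brought to 1.25 mL → factor 1.25/0.5 = 2.5
Step 5: 1000 μL brought to 100 mL → factor 1 × 10^5/1000 = 100
Overall dilution factor = 16 × 12 × 10 × 2.5 × 100 = 4.8 × 10^5
Final = 4.00 mM / 4.8 × 10^5 = 8.333 × 10^-6 mM = 8.33 nM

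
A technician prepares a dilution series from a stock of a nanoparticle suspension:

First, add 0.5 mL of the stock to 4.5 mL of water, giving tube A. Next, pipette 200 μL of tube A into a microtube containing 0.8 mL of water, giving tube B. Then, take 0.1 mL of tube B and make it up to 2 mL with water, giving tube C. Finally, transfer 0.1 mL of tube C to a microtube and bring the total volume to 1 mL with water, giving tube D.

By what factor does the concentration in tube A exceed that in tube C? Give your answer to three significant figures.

Step 1: 0.5 mL + 4.5 mL = 5 mL total → factor 5/0.5 = 10
Step 2: 200 μL + 0.8 mL = 1000 μL total → factor 1000/200 = 5
Step 3: 0.1 mL brought to 2 mL → factor 2/0.1 = 20
Dilution factor to tube A = 10; to tube C = 1000
[tube A]/[tube C] = (factor to tube C)/(factor to tube A) = 1000/10 = 100

100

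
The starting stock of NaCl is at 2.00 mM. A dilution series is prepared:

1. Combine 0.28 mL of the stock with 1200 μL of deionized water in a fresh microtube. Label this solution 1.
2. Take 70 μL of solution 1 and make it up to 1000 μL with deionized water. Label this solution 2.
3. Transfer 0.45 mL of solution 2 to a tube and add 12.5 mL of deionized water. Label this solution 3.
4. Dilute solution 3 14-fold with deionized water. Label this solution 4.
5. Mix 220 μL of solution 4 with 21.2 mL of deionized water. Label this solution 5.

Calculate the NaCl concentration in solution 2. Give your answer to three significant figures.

Step 1: 0.28 mL + 1200 μL = 1.48 mL total → factor 1.48/0.28 = 5.2857
Step 2: 70 μL brought to 1000 μL → factor 1000/70 = 14.286
Dilution factor through solution 2 = 5.2857 × 14.286 = 75.51
[solution 2] = 2.00 mM / 75.51 = 0.0265 mM

0.0265 mM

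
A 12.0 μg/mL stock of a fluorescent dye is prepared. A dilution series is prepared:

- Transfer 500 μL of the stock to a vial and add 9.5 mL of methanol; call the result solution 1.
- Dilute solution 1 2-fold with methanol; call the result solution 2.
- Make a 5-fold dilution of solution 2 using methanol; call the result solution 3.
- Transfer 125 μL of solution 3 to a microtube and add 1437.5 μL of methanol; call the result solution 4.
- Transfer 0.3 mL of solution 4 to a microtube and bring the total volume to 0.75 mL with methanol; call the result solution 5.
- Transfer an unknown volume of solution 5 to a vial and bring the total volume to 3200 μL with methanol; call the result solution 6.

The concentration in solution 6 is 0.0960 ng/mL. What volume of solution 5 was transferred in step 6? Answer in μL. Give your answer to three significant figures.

160 μL

Step 1: 500 μL + 9.5 mL = 10000 μL total → factor 10000/500 = 20
Step 2: 2-fold → factor 2
Step 3: 5-fold → factor 5
Step 4: 125 μL + 1437.5 μL = 1562.5 μL total → factor 1562.5/125 = 12.5
Step 5: 0.3 mL brought to 0.75 mL → factor 0.75/0.3 = 2.5
Step 6: v brought to 3200 μL → factor = 3200 μL/v
Product of known-step factors = 6250
Overall factor = 12.0 μg/mL / (0.0960 ng/mL) = 1.25 × 10^5
Step-6 factor = 1.25 × 10^5 / 6250 = 20
v = 3200 μL / 20 = 160 μL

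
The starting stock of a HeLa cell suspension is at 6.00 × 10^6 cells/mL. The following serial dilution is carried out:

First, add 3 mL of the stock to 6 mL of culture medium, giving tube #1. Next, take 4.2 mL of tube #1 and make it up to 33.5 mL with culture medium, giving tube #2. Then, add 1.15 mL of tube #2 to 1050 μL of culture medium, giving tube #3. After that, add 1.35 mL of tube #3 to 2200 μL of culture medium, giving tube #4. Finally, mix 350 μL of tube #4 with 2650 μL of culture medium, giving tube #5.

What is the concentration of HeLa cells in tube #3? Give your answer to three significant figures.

Step 1: 3 mL + 6 mL = 9 mL total → factor 9/3 = 3
Step 2: 4.2 mL brought to 33.5 mL → factor 33.5/4.2 = 7.9762
Step 3: 1.15 mL + 1050 μL = 2.2 mL total → factor 2.2/1.15 = 1.913
Dilution factor through tube #3 = 3 × 7.9762 × 1.913 = 45.776
[tube #3] = 6.00 × 10^6 cells/mL / 45.776 = 1.31 × 10^5 cells/mL

1.31 × 10^5 cells/mL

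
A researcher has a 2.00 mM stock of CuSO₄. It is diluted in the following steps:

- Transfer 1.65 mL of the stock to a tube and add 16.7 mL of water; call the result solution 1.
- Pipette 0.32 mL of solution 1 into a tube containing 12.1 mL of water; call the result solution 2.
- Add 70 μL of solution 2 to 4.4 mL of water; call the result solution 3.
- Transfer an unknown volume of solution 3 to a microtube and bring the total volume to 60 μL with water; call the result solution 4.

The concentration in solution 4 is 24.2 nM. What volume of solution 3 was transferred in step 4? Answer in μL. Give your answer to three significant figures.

20.0 μL

Step 1: 1.65 mL + 16.7 mL = 18.35 mL total → factor 18.35/1.65 = 11.121
Step 2: 0.32 mL + 12.1 mL = 12.42 mL total → factor 12.42/0.32 = 38.812
Step 3: 70 μL + 4.4 mL = 4470 μL total → factor 4470/70 = 63.857
Step 4: v brought to 60 μL → factor = 60 μL/v
Product of known-step factors = 27563
Overall factor = 2.00 mM / (24.2 nM) = 82645
Step-4 factor = 82645 / 27563 = 2.9983
v = 60 μL / 2.9983 = 20.0 μL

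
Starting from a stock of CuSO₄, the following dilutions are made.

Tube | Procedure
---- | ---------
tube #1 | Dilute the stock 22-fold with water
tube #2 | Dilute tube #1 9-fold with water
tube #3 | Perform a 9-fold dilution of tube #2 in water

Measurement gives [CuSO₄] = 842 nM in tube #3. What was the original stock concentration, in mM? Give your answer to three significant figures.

Step 1: 22-fold → factor 22
Step 2: 9-fold → factor 9
Step 3: 9-fold → factor 9
Overall dilution factor = 22 × 9 × 9 = 1782
Stock = 842 nM × 1782 = 1.500 × 10^6 nM = 1.50 mM

1.50 mM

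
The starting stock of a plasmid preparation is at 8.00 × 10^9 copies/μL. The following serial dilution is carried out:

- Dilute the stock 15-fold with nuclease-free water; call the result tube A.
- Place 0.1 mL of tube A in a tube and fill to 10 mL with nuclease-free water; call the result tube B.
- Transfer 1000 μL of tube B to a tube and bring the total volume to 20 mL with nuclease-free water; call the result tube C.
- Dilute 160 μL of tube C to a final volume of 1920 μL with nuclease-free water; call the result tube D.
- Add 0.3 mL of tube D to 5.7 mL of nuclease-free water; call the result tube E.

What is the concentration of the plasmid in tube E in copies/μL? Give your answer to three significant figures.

Step 1: 15-fold → factor 15
Step 2: 0.1 mL brought to 10 mL → factor 10/0.1 = 100
Step 3: 1000 μL brought to 20 mL → factor 20000/1000 = 20
Step 4: 160 μL brought to 1920 μL → factor 1920/160 = 12
Step 5: 0.3 mL + 5.7 mL = 6 mL total → factor 6/0.3 = 20
Dilution factor through tube E = 15 × 100 × 20 × 12 × 20 = 7.2 × 10^6
[tube E] = 8.00 × 10^9 copies/μL / 7.2 × 10^6 = 1.11 × 10^3 copies/μL

1.11 × 10^3 copies/μL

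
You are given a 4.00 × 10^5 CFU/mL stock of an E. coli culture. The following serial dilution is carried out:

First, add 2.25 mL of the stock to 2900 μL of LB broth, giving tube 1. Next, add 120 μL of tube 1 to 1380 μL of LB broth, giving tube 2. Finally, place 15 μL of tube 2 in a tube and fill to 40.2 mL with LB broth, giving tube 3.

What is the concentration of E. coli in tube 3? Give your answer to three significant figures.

5.22 CFU/mL

Step 1: 2.25 mL + 2900 μL = 5.15 mL total → factor 5.15/2.25 = 2.2889
Step 2: 120 μL + 1380 μL = 1500 μL total → factor 1500/120 = 12.5
Step 3: 15 μL brought to 40.2 mL → factor 40200/15 = 2680
Overall dilution factor = 2.2889 × 12.5 × 2680 = 76678
Final = 4.00 × 10^5 CFU/mL / 76678 = 5.22 CFU/mL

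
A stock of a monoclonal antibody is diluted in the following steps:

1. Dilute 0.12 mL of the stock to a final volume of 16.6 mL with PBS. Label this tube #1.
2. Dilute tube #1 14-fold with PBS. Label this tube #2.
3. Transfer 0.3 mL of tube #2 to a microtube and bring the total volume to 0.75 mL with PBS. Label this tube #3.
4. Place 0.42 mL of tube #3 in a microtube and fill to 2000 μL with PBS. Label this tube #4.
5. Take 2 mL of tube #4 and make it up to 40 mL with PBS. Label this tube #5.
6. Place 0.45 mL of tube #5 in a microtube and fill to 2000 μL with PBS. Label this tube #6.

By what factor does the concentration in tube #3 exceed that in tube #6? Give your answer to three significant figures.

423

Step 1: 0.12 mL brought to 16.6 mL → factor 16.6/0.12 = 138.33
Step 2: 14-fold → factor 14
Step 3: 0.3 mL brought to 0.75 mL → factor 0.75/0.3 = 2.5
Step 4: 0.42 mL brought to 2000 μL → factor 2/0.42 = 4.7619
Step 5: 2 mL brought to 40 mL → factor 40/2 = 20
Step 6: 0.45 mL brought to 2000 μL → factor 2/0.45 = 4.4444
Dilution factor to tube #3 = 4841.7; to tube #6 = 2.0494 × 10^6
[tube #3]/[tube #6] = (factor to tube #6)/(factor to tube #3) = 2.0494 × 10^6/4841.7 = 423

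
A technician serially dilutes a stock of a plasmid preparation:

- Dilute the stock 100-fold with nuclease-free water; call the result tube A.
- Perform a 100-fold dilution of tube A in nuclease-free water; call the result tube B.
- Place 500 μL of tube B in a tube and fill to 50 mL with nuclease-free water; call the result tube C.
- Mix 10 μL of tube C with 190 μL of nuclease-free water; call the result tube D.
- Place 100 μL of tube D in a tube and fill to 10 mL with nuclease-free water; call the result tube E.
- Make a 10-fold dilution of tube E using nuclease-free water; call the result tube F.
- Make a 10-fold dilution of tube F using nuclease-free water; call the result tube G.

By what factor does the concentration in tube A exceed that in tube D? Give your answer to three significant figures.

Step 1: 100-fold → factor 100
Step 2: 100-fold → factor 100
Step 3: 500 μL brought to 50 mL → factor 50000/500 = 100
Step 4: 10 μL + 190 μL = 200 μL total → factor 200/10 = 20
Dilution factor to tube A = 100; to tube D = 2 × 10^7
[tube A]/[tube D] = (factor to tube D)/(factor to tube A) = 2 × 10^7/100 = 2.00 × 10^5

2.00 × 10^5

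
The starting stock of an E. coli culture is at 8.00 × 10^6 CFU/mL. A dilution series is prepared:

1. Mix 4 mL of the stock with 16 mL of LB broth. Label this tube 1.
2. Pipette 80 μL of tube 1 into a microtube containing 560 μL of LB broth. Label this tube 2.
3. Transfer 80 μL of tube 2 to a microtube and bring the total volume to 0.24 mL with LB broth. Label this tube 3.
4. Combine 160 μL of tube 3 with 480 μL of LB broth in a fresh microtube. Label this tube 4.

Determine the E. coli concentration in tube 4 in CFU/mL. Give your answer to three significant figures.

1.67 × 10^4 CFU/mL

Step 1: 4 mL + 16 mL = 20 mL total → factor 20/4 = 5
Step 2: 80 μL + 560 μL = 640 μL total → factor 640/80 = 8
Step 3: 80 μL brought to 0.24 mL → factor 240/80 = 3
Step 4: 160 μL + 480 μL = 640 μL total → factor 640/160 = 4
Overall dilution factor = 5 × 8 × 3 × 4 = 480
Final = 8.00 × 10^6 CFU/mL / 480 = 1.67 × 10^4 CFU/mL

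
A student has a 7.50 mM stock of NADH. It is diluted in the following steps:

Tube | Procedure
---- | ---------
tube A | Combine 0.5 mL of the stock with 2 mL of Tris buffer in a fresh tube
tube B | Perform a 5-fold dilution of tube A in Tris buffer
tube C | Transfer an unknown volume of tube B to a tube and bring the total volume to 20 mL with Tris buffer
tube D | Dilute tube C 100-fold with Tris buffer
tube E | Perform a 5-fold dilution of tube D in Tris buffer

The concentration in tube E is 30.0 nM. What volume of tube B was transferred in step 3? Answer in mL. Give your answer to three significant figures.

1.00 mL

Step 1: 0.5 mL + 2 mL = 2.5 mL total → factor 2.5/0.5 = 5
Step 2: 5-fold → factor 5
Step 3: v brought to 20 mL → factor = 20 mL/v
Step 4: 100-fold → factor 100
Step 5: 5-fold → factor 5
Product of known-step factors = 12500
Overall factor = 7.50 mM / (30.0 nM) = 2.5 × 10^5
Step-3 factor = 2.5 × 10^5 / 12500 = 20
v = 20 mL / 20 = 1.00 mL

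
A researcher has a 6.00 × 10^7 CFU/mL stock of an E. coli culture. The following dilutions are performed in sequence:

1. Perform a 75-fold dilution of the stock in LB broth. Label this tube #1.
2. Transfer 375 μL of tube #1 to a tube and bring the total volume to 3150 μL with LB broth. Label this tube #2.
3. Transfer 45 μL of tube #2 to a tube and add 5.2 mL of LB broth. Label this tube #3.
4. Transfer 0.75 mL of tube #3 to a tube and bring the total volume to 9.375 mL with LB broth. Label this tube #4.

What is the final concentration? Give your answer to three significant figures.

65.4 CFU/mL

Step 1: 75-fold → factor 75
Step 2: 375 μL brought to 3150 μL → factor 3150/375 = 8.4
Step 3: 45 μL + 5.2 mL = 5245 μL total → factor 5245/45 = 116.56
Step 4: 0.75 mL brought to 9.375 mL → factor 9.375/0.75 = 12.5
Overall dilution factor = 75 × 8.4 × 116.56 × 12.5 = 9.1788 × 10^5
Final = 6.00 × 10^7 CFU/mL / 9.1788 × 10^5 = 65.4 CFU/mL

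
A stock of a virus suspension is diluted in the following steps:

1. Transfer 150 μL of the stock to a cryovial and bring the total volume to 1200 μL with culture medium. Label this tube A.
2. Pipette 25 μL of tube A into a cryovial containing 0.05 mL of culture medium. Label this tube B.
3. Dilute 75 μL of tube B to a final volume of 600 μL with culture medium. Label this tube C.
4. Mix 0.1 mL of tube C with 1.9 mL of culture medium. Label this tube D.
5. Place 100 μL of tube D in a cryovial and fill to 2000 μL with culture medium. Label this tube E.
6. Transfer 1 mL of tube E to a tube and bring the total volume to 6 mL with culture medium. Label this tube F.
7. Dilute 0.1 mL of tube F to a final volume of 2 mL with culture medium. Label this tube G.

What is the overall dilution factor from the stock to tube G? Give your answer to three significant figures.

9.22 × 10^6

Step 1: 150 μL brought to 1200 μL → factor 1200/150 = 8
Step 2: 25 μL + 0.05 mL = 75 μL total → factor 75/25 = 3
Step 3: 75 μL brought to 600 μL → factor 600/75 = 8
Step 4: 0.1 mL + 1.9 mL = 2 mL total → factor 2/0.1 = 20
Step 5: 100 μL brought to 2000 μL → factor 2000/100 = 20
Step 6: 1 mL brought to 6 mL → factor 6/1 = 6
Step 7: 0.1 mL brought to 2 mL → factor 2/0.1 = 20
Overall dilution factor = 8 × 3 × 8 × 20 × 20 × 6 × 20 = 9.216 × 10^6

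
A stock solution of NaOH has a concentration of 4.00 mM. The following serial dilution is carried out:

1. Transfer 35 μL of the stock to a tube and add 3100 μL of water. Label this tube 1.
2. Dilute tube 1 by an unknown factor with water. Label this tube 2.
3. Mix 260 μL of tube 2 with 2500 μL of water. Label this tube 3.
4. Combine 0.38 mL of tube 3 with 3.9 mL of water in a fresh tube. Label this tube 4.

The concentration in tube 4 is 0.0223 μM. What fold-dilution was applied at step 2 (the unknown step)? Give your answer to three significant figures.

Step 1: 35 μL + 3100 μL = 3135 μL total → factor 3135/35 = 89.571
Step 2: unknown factor x
Step 3: 260 μL + 2500 μL = 2760 μL total → factor 2760/260 = 10.615
Step 4: 0.38 mL + 3.9 mL = 4.28 mL total → factor 4.28/0.38 = 11.263
Product of known-step factors = 10709
Overall factor = 4.00 mM / (0.0223 μM) = 1.7937 × 10^5
x = 1.7937 × 10^5 / 10709 = 16.7

16.7-fold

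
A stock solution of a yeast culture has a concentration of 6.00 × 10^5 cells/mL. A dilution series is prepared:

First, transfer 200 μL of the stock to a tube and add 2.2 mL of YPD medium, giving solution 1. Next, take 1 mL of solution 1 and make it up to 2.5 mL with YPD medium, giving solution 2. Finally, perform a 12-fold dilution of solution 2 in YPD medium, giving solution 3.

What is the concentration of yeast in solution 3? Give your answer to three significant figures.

Step 1: 200 μL + 2.2 mL = 2400 μL total → factor 2400/200 = 12
Step 2: 1 mL brought to 2.5 mL → factor 2.5/1 = 2.5
Step 3: 12-fold → factor 12
Overall dilution factor = 12 × 2.5 × 12 = 360
Final = 6.00 × 10^5 cells/mL / 360 = 1.67 × 10^3 cells/mL

1.67 × 10^3 cells/mL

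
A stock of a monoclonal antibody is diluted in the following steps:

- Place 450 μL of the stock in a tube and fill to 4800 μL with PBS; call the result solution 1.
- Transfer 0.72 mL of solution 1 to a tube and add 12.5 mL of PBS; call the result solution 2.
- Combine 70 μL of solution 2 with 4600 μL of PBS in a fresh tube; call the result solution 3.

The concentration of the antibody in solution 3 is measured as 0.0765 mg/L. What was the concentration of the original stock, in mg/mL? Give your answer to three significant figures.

Step 1: 450 μL brought to 4800 μL → factor 4800/450 = 10.667
Step 2: 0.72 mL + 12.5 mL = 13.22 mL total → factor 13.22/0.72 = 18.361
Step 3: 70 μL + 4600 μL = 4670 μL total → factor 4670/70 = 66.714
Overall dilution factor = 10.667 × 18.361 × 66.714 = 13066
Stock = 0.0765 mg/L × 13066 = 999.6 mg/L = 1.00 mg/mL

1.00 mg/mL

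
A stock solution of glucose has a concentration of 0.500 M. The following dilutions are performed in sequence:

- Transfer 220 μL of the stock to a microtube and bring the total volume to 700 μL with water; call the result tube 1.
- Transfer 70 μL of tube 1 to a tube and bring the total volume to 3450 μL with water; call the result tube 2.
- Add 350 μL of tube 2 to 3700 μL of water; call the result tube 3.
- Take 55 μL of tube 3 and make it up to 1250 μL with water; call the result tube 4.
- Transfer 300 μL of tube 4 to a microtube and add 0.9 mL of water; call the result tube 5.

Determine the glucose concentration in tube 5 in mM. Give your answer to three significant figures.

0.00303 mM

Step 1: 220 μL brought to 700 μL → factor 700/220 = 3.1818
Step 2: 70 μL brought to 3450 μL → factor 3450/70 = 49.286
Step 3: 350 μL + 3700 μL = 4050 μL total → factor 4050/350 = 11.571
Step 4: 55 μL brought to 1250 μL → factor 1250/55 = 22.727
Step 5: 300 μL + 0.9 mL = 1200 μL total → factor 1200/300 = 4
Overall dilution factor = 3.1818 × 49.286 × 11.571 × 22.727 × 4 = 1.6496 × 10^5
Final = 0.500 M / 1.6496 × 10^5 = 3.031 × 10^-6 M = 0.00303 mM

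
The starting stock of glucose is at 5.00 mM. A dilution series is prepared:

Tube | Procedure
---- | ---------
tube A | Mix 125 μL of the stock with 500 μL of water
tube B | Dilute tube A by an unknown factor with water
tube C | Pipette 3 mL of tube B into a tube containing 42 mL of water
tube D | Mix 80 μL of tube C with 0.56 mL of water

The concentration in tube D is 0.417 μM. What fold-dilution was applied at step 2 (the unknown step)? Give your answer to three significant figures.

Step 1: 125 μL + 500 μL = 625 μL total → factor 625/125 = 5
Step 2: unknown factor x
Step 3: 3 mL + 42 mL = 45 mL total → factor 45/3 = 15
Step 4: 80 μL + 0.56 mL = 640 μL total → factor 640/80 = 8
Product of known-step factors = 600
Overall factor = 5.00 mM / (0.417 μM) = 11990
x = 11990 / 600 = 20.0

20.0-fold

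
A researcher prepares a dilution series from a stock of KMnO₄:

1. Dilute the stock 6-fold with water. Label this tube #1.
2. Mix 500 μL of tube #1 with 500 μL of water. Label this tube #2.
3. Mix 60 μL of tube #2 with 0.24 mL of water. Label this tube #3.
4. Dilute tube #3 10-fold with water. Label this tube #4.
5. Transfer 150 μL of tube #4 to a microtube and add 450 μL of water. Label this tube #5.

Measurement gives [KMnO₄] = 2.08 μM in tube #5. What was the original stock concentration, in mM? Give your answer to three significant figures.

4.99 mM

Step 1: 6-fold → factor 6
Step 2: 500 μL + 500 μL = 1000 μL total → factor 1000/500 = 2
Step 3: 60 μL + 0.24 mL = 300 μL total → factor 300/60 = 5
Step 4: 10-fold → factor 10
Step 5: 150 μL + 450 μL = 600 μL total → factor 600/150 = 4
Overall dilution factor = 6 × 2 × 5 × 10 × 4 = 2400
Stock = 2.08 μM × 2400 = 4992 μM = 4.99 mM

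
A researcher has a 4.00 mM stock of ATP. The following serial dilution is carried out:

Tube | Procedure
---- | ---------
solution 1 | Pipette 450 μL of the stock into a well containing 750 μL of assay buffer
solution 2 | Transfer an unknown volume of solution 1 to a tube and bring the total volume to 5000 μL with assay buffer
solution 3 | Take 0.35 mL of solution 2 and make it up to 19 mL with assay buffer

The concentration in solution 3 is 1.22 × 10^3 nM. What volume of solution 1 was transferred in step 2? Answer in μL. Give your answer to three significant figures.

Step 1: 450 μL + 750 μL = 1200 μL total → factor 1200/450 = 2.6667
Step 2: v brought to 5000 μL → factor = 5000 μL/v
Step 3: 0.35 mL brought to 19 mL → factor 19/0.35 = 54.286
Product of known-step factors = 144.76
Overall factor = 4.00 mM / (1.22 × 10^3 nM) = 3278.7
Step-2 factor = 3278.7 / 144.76 = 22.649
v = 5000 μL / 22.649 = 221 μL

221 μL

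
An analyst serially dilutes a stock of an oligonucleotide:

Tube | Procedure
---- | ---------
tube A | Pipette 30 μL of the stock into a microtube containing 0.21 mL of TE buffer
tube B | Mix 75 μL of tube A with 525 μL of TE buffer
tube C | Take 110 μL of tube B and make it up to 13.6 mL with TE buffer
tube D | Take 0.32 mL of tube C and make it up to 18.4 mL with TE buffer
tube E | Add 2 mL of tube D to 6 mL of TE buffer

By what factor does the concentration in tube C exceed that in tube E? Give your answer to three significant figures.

230

Step 1: 30 μL + 0.21 mL = 240 μL total → factor 240/30 = 8
Step 2: 75 μL + 525 μL = 600 μL total → factor 600/75 = 8
Step 3: 110 μL brought to 13.6 mL → factor 13600/110 = 123.64
Step 4: 0.32 mL brought to 18.4 mL → factor 18.4/0.32 = 57.5
Step 5: 2 mL + 6 mL = 8 mL total → factor 8/2 = 4
Dilution factor to tube C = 7912.7; to tube E = 1.8199 × 10^6
[tube C]/[tube E] = (factor to tube E)/(factor to tube C) = 1.8199 × 10^6/7912.7 = 230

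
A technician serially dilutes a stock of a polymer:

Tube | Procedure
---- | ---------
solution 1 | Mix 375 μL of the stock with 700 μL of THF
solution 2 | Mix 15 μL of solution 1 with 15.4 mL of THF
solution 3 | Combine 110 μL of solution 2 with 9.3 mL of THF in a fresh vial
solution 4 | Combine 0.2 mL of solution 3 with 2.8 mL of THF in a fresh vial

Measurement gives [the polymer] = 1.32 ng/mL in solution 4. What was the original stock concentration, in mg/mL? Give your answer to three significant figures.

Step 1: 375 μL + 700 μL = 1075 μL total → factor 1075/375 = 2.8667
Step 2: 15 μL + 15.4 mL = 15415 μL total → factor 15415/15 = 1027.7
Step 3: 110 μL + 9.3 mL = 9410 μL total → factor 9410/110 = 85.545
Step 4: 0.2 mL + 2.8 mL = 3 mL total → factor 3/0.2 = 15
Overall dilution factor = 2.8667 × 1027.7 × 85.545 × 15 = 3.7802 × 10^6
Stock = 1.32 ng/mL × 3.7802 × 10^6 = 4.990 × 10^6 ng/mL = 4.99 mg/mL

4.99 mg/mL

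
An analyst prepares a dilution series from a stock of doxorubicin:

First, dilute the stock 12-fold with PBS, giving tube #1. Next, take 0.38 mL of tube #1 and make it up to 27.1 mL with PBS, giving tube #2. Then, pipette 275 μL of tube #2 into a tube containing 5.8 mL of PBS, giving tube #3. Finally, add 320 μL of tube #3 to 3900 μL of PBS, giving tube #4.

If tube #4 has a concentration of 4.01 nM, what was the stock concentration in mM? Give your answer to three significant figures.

Step 1: 12-fold → factor 12
Step 2: 0.38 mL brought to 27.1 mL → factor 27.1/0.38 = 71.316
Step 3: 275 μL + 5.8 mL = 6075 μL total → factor 6075/275 = 22.091
Step 4: 320 μL + 3900 μL = 4220 μL total → factor 4220/320 = 13.188
Overall dilution factor = 12 × 71.316 × 22.091 × 13.188 = 2.4931 × 10^5
Stock = 4.01 nM × 2.4931 × 10^5 = 9.997 × 10^5 nM = 1.00 mM

1.00 mM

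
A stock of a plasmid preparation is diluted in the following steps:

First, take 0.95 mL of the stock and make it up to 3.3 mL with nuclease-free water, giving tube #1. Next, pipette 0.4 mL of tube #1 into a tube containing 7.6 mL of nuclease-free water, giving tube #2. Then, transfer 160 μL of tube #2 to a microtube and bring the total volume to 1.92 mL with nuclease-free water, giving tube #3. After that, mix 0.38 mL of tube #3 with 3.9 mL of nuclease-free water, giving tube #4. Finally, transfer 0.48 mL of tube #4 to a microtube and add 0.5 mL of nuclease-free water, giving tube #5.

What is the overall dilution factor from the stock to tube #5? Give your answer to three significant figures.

1.92 × 10^4

Step 1: 0.95 mL brought to 3.3 mL → factor 3.3/0.95 = 3.4737
Step 2: 0.4 mL + 7.6 mL = 8 mL total → factor 8/0.4 = 20
Step 3: 160 μL brought to 1.92 mL → factor 1920/160 = 12
Step 4: 0.38 mL + 3.9 mL = 4.28 mL total → factor 4.28/0.38 = 11.263
Step 5: 0.48 mL + 0.5 mL = 0.98 mL total → factor 0.98/0.48 = 2.0417
Overall dilution factor = 3.4737 × 20 × 12 × 11.263 × 2.0417 = 19171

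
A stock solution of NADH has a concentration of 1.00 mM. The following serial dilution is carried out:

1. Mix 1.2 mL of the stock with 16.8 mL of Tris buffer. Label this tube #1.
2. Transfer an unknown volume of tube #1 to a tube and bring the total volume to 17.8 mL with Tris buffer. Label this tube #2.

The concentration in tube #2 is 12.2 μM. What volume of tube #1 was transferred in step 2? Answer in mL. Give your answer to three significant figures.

3.26 mL

Step 1: 1.2 mL + 16.8 mL = 18 mL total → factor 18/1.2 = 15
Step 2: v brought to 17.8 mL → factor = 17.8 mL/v
Product of known-step factors = 15
Overall factor = 1.00 mM / (12.2 μM) = 81.967
Step-2 factor = 81.967 / 15 = 5.4645
v = 17.8 mL / 5.4645 = 3.26 mL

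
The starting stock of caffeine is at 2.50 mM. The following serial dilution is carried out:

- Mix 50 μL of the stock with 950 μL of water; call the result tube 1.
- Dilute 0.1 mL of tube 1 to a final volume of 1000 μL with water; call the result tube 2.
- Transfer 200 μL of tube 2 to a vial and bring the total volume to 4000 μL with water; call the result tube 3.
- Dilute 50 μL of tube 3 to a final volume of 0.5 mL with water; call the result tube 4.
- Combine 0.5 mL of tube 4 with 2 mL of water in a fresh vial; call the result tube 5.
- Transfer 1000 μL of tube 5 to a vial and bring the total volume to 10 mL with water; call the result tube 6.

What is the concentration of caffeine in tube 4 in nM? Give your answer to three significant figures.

Step 1: 50 μL + 950 μL = 1000 μL total → factor 1000/50 = 20
Step 2: 0.1 mL brought to 1000 μL → factor 1/0.1 = 10
Step 3: 200 μL brought to 4000 μL → factor 4000/200 = 20
Step 4: 50 μL brought to 0.5 mL → factor 500/50 = 10
Dilution factor through tube 4 = 20 × 10 × 20 × 10 = 40000
[tube 4] = 2.50 mM / 40000 = 6.250 × 10^-5 mM = 62.5 nM

62.5 nM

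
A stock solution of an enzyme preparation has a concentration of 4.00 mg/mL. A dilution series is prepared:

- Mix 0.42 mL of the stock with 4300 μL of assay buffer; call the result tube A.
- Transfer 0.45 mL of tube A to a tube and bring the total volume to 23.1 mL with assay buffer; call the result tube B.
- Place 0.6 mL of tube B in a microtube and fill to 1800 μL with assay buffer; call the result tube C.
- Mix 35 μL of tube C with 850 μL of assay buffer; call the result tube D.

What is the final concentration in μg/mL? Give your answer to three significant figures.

0.0914 μg/mL

Step 1: 0.42 mL + 4300 μL = 4.72 mL total → factor 4.72/0.42 = 11.238
Step 2: 0.45 mL brought to 23.1 mL → factor 23.1/0.45 = 51.333
Step 3: 0.6 mL brought to 1800 μL → factor 1.8/0.6 = 3
Step 4: 35 μL + 850 μL = 885 μL total → factor 885/35 = 25.286
Overall dilution factor = 11.238 × 51.333 × 3 × 25.286 = 43761
Final = 4.00 mg/mL / 43761 = 9.141 × 10^-5 mg/mL = 0.0914 μg/mL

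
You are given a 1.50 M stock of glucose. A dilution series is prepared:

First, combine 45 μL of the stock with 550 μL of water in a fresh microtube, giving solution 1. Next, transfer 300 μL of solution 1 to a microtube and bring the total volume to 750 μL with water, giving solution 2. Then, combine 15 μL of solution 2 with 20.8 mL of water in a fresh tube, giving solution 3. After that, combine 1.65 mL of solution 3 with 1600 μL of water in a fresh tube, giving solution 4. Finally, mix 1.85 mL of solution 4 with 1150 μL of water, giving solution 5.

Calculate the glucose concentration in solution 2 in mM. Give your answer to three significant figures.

Step 1: 45 μL + 550 μL = 595 μL total → factor 595/45 = 13.222
Step 2: 300 μL brought to 750 μL → factor 750/300 = 2.5
Dilution factor through solution 2 = 13.222 × 2.5 = 33.056
[solution 2] = 1.50 M / 33.056 = 0.04538 M = 45.4 mM

45.4 mM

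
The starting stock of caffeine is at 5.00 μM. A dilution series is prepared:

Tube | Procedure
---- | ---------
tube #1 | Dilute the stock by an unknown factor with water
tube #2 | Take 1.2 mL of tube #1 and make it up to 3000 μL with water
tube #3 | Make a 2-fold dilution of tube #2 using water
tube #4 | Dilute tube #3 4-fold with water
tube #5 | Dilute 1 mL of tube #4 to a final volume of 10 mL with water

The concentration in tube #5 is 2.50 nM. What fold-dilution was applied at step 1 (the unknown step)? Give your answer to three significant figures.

10.0-fold

Step 1: unknown factor x
Step 2: 1.2 mL brought to 3000 μL → factor 3/1.2 = 2.5
Step 3: 2-fold → factor 2
Step 4: 4-fold → factor 4
Step 5: 1 mL brought to 10 mL → factor 10/1 = 10
Product of known-step factors = 200
Overall factor = 5.00 μM / (2.50 nM) = 2000
x = 2000 / 200 = 10.0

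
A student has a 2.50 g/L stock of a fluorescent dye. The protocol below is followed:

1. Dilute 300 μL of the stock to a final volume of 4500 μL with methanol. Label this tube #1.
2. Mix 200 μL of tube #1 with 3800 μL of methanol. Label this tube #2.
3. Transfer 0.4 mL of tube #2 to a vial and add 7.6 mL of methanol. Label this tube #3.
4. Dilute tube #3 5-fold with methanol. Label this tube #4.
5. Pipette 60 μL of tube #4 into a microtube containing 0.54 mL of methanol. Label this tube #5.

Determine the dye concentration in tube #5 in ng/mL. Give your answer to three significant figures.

8.33 ng/mL

Step 1: 300 μL brought to 4500 μL → factor 4500/300 = 15
Step 2: 200 μL + 3800 μL = 4000 μL total → factor 4000/200 = 20
Step 3: 0.4 mL + 7.6 mL = 8 mL total → factor 8/0.4 = 20
Step 4: 5-fold → factor 5
Step 5: 60 μL + 0.54 mL = 600 μL total → factor 600/60 = 10
Overall dilution factor = 15 × 20 × 20 × 5 × 10 = 3 × 10^5
Final = 2.50 g/L / 3 × 10^5 = 8.333 × 10^-6 g/L = 8.33 ng/mL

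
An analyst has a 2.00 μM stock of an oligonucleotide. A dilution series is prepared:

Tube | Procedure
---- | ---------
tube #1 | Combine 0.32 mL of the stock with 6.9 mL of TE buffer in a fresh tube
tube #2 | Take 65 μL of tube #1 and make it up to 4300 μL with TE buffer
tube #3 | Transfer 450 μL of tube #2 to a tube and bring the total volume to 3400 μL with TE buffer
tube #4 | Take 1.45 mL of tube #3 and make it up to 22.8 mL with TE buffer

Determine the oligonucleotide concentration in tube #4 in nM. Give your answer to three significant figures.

Step 1: 0.32 mL + 6.9 mL = 7.22 mL total → factor 7.22/0.32 = 22.562
Step 2: 65 μL brought to 4300 μL → factor 4300/65 = 66.154
Step 3: 450 μL brought to 3400 μL → factor 3400/450 = 7.5556
Step 4: 1.45 mL brought to 22.8 mL → factor 22.8/1.45 = 15.724
Overall dilution factor = 22.562 × 66.154 × 7.5556 × 15.724 = 1.7733 × 10^5
Final = 2.00 μM / 1.7733 × 10^5 = 1.128 × 10^-5 μM = 0.0113 nM

0.0113 nM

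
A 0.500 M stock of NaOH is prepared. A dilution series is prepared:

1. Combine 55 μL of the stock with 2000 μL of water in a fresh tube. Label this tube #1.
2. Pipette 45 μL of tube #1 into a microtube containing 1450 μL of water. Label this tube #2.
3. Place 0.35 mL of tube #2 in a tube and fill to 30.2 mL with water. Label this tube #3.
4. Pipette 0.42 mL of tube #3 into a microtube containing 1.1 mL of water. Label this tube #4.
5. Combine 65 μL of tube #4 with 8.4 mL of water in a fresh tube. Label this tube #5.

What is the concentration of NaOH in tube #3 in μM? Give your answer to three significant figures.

Step 1: 55 μL + 2000 μL = 2055 μL total → factor 2055/55 = 37.364
Step 2: 45 μL + 1450 μL = 1495 μL total → factor 1495/45 = 33.222
Step 3: 0.35 mL brought to 30.2 mL → factor 30.2/0.35 = 86.286
Dilution factor through tube #3 = 37.364 × 33.222 × 86.286 = 1.0711 × 10^5
[tube #3] = 0.500 M / 1.0711 × 10^5 = 4.668 × 10^-6 M = 4.67 μM

4.67 μM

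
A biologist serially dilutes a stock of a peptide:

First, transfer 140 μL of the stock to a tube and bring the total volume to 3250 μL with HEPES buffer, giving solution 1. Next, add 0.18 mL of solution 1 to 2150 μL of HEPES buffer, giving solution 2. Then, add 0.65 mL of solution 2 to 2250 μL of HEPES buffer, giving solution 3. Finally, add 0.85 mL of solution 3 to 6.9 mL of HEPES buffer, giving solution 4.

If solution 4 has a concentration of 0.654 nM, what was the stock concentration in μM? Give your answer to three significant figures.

7.99 μM

Step 1: 140 μL brought to 3250 μL → factor 3250/140 = 23.214
Step 2: 0.18 mL + 2150 μL = 2.33 mL total → factor 2.33/0.18 = 12.944
Step 3: 0.65 mL + 2250 μL = 2.9 mL total → factor 2.9/0.65 = 4.4615
Step 4: 0.85 mL + 6.9 mL = 7.75 mL total → factor 7.75/0.85 = 9.1176
Overall dilution factor = 23.214 × 12.944 × 4.4615 × 9.1176 = 12224
Stock = 0.654 nM × 12224 = 7994 nM = 7.99 μM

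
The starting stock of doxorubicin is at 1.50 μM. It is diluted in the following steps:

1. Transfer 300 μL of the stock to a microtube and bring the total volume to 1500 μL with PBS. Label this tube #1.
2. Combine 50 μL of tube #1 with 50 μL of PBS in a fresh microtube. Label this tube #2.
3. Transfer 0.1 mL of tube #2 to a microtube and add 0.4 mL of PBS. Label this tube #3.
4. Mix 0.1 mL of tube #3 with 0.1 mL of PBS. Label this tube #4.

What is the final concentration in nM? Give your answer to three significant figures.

Step 1: 300 μL brought to 1500 μL → factor 1500/300 = 5
Step 2: 50 μL + 50 μL = 100 μL total → factor 100/50 = 2
Step 3: 0.1 mL + 0.4 mL = 0.5 mL total → factor 0.5/0.1 = 5
Step 4: 0.1 mL + 0.1 mL = 0.2 mL total → factor 0.2/0.1 = 2
Overall dilution factor = 5 × 2 × 5 × 2 = 100
Final = 1.50 μM / 100 = 0.01500 μM = 15.0 nM

15.0 nM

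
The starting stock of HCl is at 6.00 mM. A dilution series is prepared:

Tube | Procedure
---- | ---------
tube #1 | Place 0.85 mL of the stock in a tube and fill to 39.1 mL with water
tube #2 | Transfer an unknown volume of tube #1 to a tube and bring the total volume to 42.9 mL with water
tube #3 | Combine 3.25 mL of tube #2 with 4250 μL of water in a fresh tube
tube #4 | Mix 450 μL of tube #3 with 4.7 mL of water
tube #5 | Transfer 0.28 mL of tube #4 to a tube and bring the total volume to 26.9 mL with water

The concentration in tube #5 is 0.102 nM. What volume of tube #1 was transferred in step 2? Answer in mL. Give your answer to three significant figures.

Step 1: 0.85 mL brought to 39.1 mL → factor 39.1/0.85 = 46
Step 2: v brought to 42.9 mL → factor = 42.9 mL/v
Step 3: 3.25 mL + 4250 μL = 7.5 mL total → factor 7.5/3.25 = 2.3077
Step 4: 450 μL + 4.7 mL = 5150 μL total → factor 5150/450 = 11.444
Step 5: 0.28 mL brought to 26.9 mL → factor 26.9/0.28 = 96.071
Product of known-step factors = 1.1671 × 10^5
Overall factor = 6.00 mM / (0.102 nM) = 5.8824 × 10^7
Step-2 factor = 5.8824 × 10^7 / 1.1671 × 10^5 = 504
v = 42.9 mL / 504 = 0.0851 mL

0.0851 mL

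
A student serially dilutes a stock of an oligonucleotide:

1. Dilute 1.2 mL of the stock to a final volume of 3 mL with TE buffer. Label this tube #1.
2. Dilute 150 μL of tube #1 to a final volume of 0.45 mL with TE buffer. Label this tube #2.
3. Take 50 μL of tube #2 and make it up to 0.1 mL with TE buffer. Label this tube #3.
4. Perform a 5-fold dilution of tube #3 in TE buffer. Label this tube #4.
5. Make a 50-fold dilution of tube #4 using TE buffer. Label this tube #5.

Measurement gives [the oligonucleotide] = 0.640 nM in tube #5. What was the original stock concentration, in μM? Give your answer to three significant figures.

2.40 μM

Step 1: 1.2 mL brought to 3 mL → factor 3/1.2 = 2.5
Step 2: 150 μL brought to 0.45 mL → factor 450/150 = 3
Step 3: 50 μL brought to 0.1 mL → factor 100/50 = 2
Step 4: 5-fold → factor 5
Step 5: 50-fold → factor 50
Overall dilution factor = 2.5 × 3 × 2 × 5 × 50 = 3750
Stock = 0.640 nM × 3750 = 2400 nM = 2.40 μM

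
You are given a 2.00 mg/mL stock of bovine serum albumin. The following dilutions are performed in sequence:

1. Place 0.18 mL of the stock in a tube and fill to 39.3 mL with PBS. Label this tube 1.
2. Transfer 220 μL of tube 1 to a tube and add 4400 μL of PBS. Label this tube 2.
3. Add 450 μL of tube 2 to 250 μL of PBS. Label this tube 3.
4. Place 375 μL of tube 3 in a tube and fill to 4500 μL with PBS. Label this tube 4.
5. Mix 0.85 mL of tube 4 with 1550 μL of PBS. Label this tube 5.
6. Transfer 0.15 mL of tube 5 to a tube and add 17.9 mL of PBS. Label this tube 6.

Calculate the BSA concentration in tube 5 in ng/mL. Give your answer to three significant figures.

8.28 ng/mL

Step 1: 0.18 mL brought to 39.3 mL → factor 39.3/0.18 = 218.33
Step 2: 220 μL + 4400 μL = 4620 μL total → factor 4620/220 = 21
Step 3: 450 μL + 250 μL = 700 μL total → factor 700/450 = 1.5556
Step 4: 375 μL brought to 4500 μL → factor 4500/375 = 12
Step 5: 0.85 mL + 1550 μL = 2.4 mL total → factor 2.4/0.85 = 2.8235
Dilution factor through tube 5 = 218.33 × 21 × 1.5556 × 12 × 2.8235 = 2.4166 × 10^5
[tube 5] = 2.00 mg/mL / 2.4166 × 10^5 = 8.276 × 10^-6 mg/mL = 8.28 ng/mL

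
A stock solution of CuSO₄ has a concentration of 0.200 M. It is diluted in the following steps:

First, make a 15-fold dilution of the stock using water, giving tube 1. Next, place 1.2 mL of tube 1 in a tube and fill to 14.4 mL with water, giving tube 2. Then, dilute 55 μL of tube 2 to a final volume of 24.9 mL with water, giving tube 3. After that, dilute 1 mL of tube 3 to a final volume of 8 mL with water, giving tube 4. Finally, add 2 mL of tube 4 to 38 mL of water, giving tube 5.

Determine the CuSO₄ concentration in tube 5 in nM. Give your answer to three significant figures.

Step 1: 15-fold → factor 15
Step 2: 1.2 mL brought to 14.4 mL → factor 14.4/1.2 = 12
Step 3: 55 μL brought to 24.9 mL → factor 24900/55 = 452.73
Step 4: 1 mL brought to 8 mL → factor 8/1 = 8
Step 5: 2 mL + 38 mL = 40 mL total → factor 40/2 = 20
Overall dilution factor = 15 × 12 × 452.73 × 8 × 20 = 1.3039 × 10^7
Final = 0.200 M / 1.3039 × 10^7 = 1.534 × 10^-8 M = 15.3 nM

15.3 nM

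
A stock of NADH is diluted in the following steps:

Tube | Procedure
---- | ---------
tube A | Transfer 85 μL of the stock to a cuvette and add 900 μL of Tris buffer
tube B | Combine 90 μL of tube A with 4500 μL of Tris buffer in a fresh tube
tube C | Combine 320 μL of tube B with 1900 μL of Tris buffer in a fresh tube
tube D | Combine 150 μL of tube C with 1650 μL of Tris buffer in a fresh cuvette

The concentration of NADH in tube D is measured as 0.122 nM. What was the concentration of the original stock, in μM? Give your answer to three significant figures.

6.00 μM

Step 1: 85 μL + 900 μL = 985 μL total → factor 985/85 = 11.588
Step 2: 90 μL + 4500 μL = 4590 μL total → factor 4590/90 = 51
Step 3: 320 μL + 1900 μL = 2220 μL total → factor 2220/320 = 6.9375
Step 4: 150 μL + 1650 μL = 1800 μL total → factor 1800/150 = 12
Overall dilution factor = 11.588 × 51 × 6.9375 × 12 = 49201
Stock = 0.122 nM × 49201 = 6002 nM = 6.00 μM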